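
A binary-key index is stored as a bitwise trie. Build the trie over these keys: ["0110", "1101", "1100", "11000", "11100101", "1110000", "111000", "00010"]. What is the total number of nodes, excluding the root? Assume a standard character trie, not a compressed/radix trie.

Count nodes per top-level branch (shared prefixes stored once):
  '0'-branch (00010, 0110): 8 nodes
  '1'-branch (1100, 11000, 1101, 111000, 1110000, 11100101): 14 nodes
Sum: 22

22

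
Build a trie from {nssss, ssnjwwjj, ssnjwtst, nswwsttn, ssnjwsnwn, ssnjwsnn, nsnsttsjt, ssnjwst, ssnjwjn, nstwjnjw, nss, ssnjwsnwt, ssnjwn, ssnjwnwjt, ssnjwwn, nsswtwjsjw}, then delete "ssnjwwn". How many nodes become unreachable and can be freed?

1

A node on "ssnjwwn"'s path can go only if nothing else ends at it or branches off below it.
The suffix "n" (1 node) is used only by "ssnjwwn"; the node for "ssnjww" still has the child "j", so pruning stops there.
Nodes removed: 1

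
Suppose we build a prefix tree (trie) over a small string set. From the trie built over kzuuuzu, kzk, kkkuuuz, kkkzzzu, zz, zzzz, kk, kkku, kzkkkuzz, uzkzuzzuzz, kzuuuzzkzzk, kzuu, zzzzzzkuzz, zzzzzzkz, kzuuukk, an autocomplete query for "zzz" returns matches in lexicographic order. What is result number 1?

zzzz

DFS of the "zzz" subtree visits, in order: "zzzz", "zzzzzzkuzz", "zzzzzzkz"
The 1st is zzzz.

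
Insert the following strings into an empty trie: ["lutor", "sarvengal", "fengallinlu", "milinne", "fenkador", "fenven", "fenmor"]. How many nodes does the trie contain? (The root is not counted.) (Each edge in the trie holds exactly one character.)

Count nodes per top-level branch (shared prefixes stored once):
  'f'-branch (fengallinlu, fenkador, fenmor, fenven): 22 nodes
  'l'-branch (lutor): 5 nodes
  'm'-branch (milinne): 7 nodes
  's'-branch (sarvengal): 9 nodes
Sum: 43

43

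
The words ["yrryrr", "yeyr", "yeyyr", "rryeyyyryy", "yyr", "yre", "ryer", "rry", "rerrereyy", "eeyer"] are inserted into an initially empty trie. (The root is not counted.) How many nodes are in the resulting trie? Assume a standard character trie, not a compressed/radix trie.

40

Count nodes per top-level branch (shared prefixes stored once):
  'e'-branch (eeyer): 5 nodes
  'r'-branch (rerrereyy, rry, rryeyyyryy, ryer): 21 nodes
  'y'-branch (yeyr, yeyyr, yre, yrryrr, yyr): 14 nodes
Sum: 40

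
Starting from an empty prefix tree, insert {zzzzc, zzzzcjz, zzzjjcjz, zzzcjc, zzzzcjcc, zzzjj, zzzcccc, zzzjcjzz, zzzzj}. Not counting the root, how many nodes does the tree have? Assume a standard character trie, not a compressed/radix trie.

Trie structure (* marks end of a word):
(root)
└─ z
   └─ z
      └─ z
         ├─ c
         │  ├─ c
         │  │  └─ c
         │  │     └─ c *
         │  └─ j
         │     └─ c *
         ├─ j
         │  ├─ c
         │  │  └─ j
         │  │     └─ z
         │  │        └─ z *
         │  └─ j *
         │     └─ c
         │        └─ j
         │           └─ z *
         └─ z
            ├─ c *
            │  └─ j
            │     ├─ c
            │     │  └─ c *
            │     └─ z *
            └─ j *
Counting every labelled node above: 25.

25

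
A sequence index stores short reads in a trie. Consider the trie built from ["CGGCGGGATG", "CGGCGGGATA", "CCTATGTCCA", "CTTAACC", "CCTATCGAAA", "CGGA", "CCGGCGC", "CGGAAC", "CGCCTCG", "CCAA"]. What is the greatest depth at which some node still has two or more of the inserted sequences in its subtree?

Look for the deepest trie node that still has at least two words in its subtree.
"CGGCGGGATA" and "CGGCGGGATG" agree on "CGGCGGGAT" (9 characters) before diverging; nothing deeper is shared.
Longest shared-prefix length: 9

9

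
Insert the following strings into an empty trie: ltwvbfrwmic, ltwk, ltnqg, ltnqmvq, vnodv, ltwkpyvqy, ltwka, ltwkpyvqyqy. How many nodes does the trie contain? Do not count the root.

31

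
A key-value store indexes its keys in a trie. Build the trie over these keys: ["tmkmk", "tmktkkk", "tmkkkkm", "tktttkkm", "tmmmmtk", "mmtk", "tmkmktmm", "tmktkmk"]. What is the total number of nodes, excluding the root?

Trie structure (* marks end of a word):
(root)
├─ m
│  └─ m
│     └─ t
│        └─ k *
└─ t
   ├─ k
   │  └─ t
   │     └─ t
   │        └─ t
   │           └─ k
   │              └─ k
   │                 └─ m *
   └─ m
      ├─ k
      │  ├─ k
      │  │  └─ k
      │  │     └─ k
      │  │        └─ m *
      │  ├─ m
      │  │  └─ k *
      │  │     └─ t
      │  │        └─ m
      │  │           └─ m *
      │  └─ t
      │     └─ k
      │        ├─ k
      │        │  └─ k *
      │        └─ m
      │           └─ k *
      └─ m
         └─ m
            └─ m
               └─ t
                  └─ k *
Counting every labelled node above: 34.

34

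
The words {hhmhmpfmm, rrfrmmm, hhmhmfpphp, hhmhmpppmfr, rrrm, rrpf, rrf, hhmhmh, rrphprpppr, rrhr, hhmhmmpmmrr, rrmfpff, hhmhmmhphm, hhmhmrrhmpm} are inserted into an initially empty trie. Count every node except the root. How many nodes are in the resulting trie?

61

Trace insertions, counting only characters that open a new branch:
  "hhmhmpfmm" → 9 new (h, h, m, h, m, p, f, m, m)
  "rrfrmmm" → 7 new (r, r, f, r, m, m, m)
  "hhmhmfpphp" → prefix "hhmhm" already present; 5 new (f, p, p, h, p)
  "hhmhmpppmfr" → prefix "hhmhmp" already present; 5 new (p, p, m, f, r)
  "rrrm" → prefix "rr" already present; 2 new (r, m)
  "rrpf" → prefix "rr" already present; 2 new (p, f)
  "rrf" → prefix "rrf" already present; 0 new (none)
  "hhmhmh" → prefix "hhmhm" already present; 1 new (h)
  "rrphprpppr" → prefix "rrp" already present; 7 new (h, p, r, p, p, p, r)
  "rrhr" → prefix "rr" already present; 2 new (h, r)
  "hhmhmmpmmrr" → prefix "hhmhm" already present; 6 new (m, p, m, m, r, r)
  "rrmfpff" → prefix "rr" already present; 5 new (m, f, p, f, f)
  "hhmhmmhphm" → prefix "hhmhmm" already present; 4 new (h, p, h, m)
  "hhmhmrrhmpm" → prefix "hhmhm" already present; 6 new (r, r, h, m, p, m)
Total nodes = 9 + 7 + 5 + 5 + 2 + 2 + 0 + 1 + 7 + 2 + 6 + 5 + 4 + 6 = 61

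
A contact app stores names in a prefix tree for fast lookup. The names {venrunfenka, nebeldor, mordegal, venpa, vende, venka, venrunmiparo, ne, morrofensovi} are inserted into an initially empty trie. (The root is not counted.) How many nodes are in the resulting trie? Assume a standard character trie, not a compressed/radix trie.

48

Count nodes per top-level branch (shared prefixes stored once):
  'm'-branch (mordegal, morrofensovi): 17 nodes
  'n'-branch (ne, nebeldor): 8 nodes
  'v'-branch (vende, venka, venpa, venrunfenka, venrunmiparo): 23 nodes
Sum: 48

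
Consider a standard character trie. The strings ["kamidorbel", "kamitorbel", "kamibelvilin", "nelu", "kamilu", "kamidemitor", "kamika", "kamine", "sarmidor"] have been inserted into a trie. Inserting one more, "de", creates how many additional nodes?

2

Nothing in the trie begins with "d"; the whole of "de" is new.
2 − 0 = 2 new nodes.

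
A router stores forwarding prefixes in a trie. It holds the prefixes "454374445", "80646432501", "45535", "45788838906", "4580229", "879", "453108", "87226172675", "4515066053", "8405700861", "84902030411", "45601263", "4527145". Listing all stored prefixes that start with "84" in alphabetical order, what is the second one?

84902030411

Words with prefix "84", in lexicographic order: "8405700861", "84902030411"
The 2nd is 84902030411.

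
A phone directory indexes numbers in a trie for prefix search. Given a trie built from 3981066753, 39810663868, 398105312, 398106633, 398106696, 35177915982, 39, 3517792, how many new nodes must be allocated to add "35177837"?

The longest prefix of "35177837" already in the trie is "35177" (length 5).
Each of the 3 remaining characters creates one node.

3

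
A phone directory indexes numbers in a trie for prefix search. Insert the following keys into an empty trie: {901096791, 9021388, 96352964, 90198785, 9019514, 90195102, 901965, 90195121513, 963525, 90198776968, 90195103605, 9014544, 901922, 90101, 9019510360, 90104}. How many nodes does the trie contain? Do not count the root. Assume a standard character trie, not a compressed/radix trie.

56

Insert word by word; a character creates a node only if that edge doesn't already exist:
  "901096791" → 9 new (9, 0, 1, 0, 9, 6, 7, 9, 1)
  "9021388" → prefix "90" already present; 5 new (2, 1, 3, 8, 8)
  "96352964" → prefix "9" already present; 7 new (6, 3, 5, 2, 9, 6, 4)
  "90198785" → prefix "901" already present; 5 new (9, 8, 7, 8, 5)
  "9019514" → prefix "9019" already present; 3 new (5, 1, 4)
  "90195102" → prefix "901951" already present; 2 new (0, 2)
  "901965" → prefix "9019" already present; 2 new (6, 5)
  "90195121513" → prefix "901951" already present; 5 new (2, 1, 5, 1, 3)
  "963525" → prefix "96352" already present; 1 new (5)
  "90198776968" → prefix "901987" already present; 5 new (7, 6, 9, 6, 8)
  "90195103605" → prefix "9019510" already present; 4 new (3, 6, 0, 5)
  "9014544" → prefix "901" already present; 4 new (4, 5, 4, 4)
  "901922" → prefix "9019" already present; 2 new (2, 2)
  "90101" → prefix "9010" already present; 1 new (1)
  "9019510360" → prefix "9019510360" already present; 0 new (none)
  "90104" → prefix "9010" already present; 1 new (4)
Total nodes = 9 + 5 + 7 + 5 + 3 + 2 + 2 + 5 + 1 + 5 + 4 + 4 + 2 + 1 + 0 + 1 = 56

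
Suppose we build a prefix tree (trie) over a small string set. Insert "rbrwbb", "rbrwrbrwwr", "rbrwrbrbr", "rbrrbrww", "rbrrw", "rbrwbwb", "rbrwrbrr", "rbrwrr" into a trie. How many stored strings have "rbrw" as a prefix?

Traverse to the node for "rbrw", then collect every word in that subtree.
Words under "rbrw": rbrwbb, rbrwbwb, rbrwrbrbr, rbrwrbrr, rbrwrbrwwr, rbrwrr
Count: 6

6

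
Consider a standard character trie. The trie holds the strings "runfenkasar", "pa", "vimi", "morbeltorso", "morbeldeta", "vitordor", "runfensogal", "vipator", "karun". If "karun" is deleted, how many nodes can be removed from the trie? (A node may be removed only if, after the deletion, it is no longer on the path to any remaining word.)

A node on "karun"'s path can go only if nothing else ends at it or branches off below it.
No other word shares any prefix with "karun", so all 5 of its nodes go.
Nodes removed: 5

5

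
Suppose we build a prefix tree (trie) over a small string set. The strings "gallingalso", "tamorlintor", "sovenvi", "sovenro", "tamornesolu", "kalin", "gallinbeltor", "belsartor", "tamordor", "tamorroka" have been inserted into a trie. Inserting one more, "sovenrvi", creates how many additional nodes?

2

"sovenr" is already a path in the trie; the remaining "vi" must be added.
So 8 − 6 = 2 new nodes.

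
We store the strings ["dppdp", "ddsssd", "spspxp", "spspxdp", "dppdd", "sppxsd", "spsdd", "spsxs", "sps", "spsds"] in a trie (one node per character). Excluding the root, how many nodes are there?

28

For each word, the new-node count is its length minus the longest prefix already in the trie:
  "dppdp" → 5 new (d, p, p, d, p)
  "ddsssd" → prefix "d" already present; 5 new (d, s, s, s, d)
  "spspxp" → 6 new (s, p, s, p, x, p)
  "spspxdp" → prefix "spspx" already present; 2 new (d, p)
  "dppdd" → prefix "dppd" already present; 1 new (d)
  "sppxsd" → prefix "sp" already present; 4 new (p, x, s, d)
  "spsdd" → prefix "sps" already present; 2 new (d, d)
  "spsxs" → prefix "sps" already present; 2 new (x, s)
  "sps" → prefix "sps" already present; 0 new (none)
  "spsds" → prefix "spsd" already present; 1 new (s)
Total nodes = 5 + 5 + 6 + 2 + 1 + 4 + 2 + 2 + 0 + 1 = 28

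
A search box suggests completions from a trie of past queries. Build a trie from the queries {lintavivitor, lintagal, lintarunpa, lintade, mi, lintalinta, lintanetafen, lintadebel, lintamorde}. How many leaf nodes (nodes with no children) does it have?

Leaves are exactly the stored words that no other stored word extends.
Those words: "lintadebel", "lintagal", "lintalinta", "lintamorde", "lintanetafen", "lintarunpa", "lintavivitor", "mi"
Leaf count: 8

8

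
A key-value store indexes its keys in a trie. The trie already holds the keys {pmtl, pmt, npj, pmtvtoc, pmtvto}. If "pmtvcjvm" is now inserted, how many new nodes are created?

4

"pmtv" is already a path in the trie; the remaining "cjvm" must be added.
So 8 − 4 = 4 new nodes.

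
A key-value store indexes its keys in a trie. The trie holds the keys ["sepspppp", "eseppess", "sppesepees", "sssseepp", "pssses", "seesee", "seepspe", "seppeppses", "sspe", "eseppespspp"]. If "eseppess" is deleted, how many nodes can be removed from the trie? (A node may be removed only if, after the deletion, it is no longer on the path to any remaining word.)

1

Walk "eseppess" from the leaf back toward the root, removing each node that no remaining word uses.
The suffix "s" (1 node) is used only by "eseppess"; the node for "eseppes" still has the child "p", so pruning stops there.
Nodes removed: 1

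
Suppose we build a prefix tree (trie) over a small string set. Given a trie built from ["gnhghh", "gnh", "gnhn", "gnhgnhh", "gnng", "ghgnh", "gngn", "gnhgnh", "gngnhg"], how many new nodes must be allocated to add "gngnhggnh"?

The longest prefix of "gngnhggnh" already in the trie is "gngnhg" (length 6).
New nodes needed: |"gngnhggnh"| − 6 = 9 − 6 = 3.

3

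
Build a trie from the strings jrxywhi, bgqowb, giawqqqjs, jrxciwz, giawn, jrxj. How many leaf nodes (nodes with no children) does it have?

6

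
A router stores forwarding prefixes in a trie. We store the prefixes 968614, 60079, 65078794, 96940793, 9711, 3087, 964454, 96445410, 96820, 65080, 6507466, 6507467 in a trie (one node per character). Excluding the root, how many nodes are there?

Count nodes per top-level branch (shared prefixes stored once):
  '3'-branch (3087): 4 nodes
  '6'-branch (60079, 6507466, 6507467, 65078794, 65080): 18 nodes
  '9'-branch (964454, 96445410, 96820, 968614, 96940793, 9711): 23 nodes
Sum: 45

45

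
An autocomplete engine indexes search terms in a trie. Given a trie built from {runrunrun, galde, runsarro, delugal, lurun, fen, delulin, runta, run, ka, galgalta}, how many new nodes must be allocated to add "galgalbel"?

3

The longest prefix of "galgalbel" already in the trie is "galgal" (length 6).
New nodes needed: |"galgalbel"| − 6 = 9 − 6 = 3.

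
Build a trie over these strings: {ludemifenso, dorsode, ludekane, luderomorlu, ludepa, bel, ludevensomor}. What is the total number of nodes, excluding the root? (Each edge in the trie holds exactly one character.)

42

Count nodes per top-level branch (shared prefixes stored once):
  'b'-branch (bel): 3 nodes
  'd'-branch (dorsode): 7 nodes
  'l'-branch (ludekane, ludemifenso, ludepa, luderomorlu, ludevensomor): 32 nodes
Sum: 42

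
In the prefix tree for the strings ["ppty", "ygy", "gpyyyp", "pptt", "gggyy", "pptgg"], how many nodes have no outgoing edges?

A leaf is a node with no children — equivalently, the end of a word that is not a proper prefix of any other stored word.
Those words: "gggyy", "gpyyyp", "pptgg", "pptt", "ppty", "ygy"
Leaf count: 6

6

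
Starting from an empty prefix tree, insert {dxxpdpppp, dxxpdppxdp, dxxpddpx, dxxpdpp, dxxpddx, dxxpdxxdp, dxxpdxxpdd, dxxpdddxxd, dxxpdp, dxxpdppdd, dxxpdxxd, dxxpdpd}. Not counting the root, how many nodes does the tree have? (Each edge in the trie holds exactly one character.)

30

Count nodes per top-level branch (shared prefixes stored once):
  'd'-branch (dxxpdddxxd, dxxpddpx, dxxpddx, dxxpdp, dxxpdpd, dxxpdpp, dxxpdppdd, dxxpdpppp, dxxpdppxdp, dxxpdxxd, dxxpdxxdp, dxxpdxxpdd): 30 nodes
Sum: 30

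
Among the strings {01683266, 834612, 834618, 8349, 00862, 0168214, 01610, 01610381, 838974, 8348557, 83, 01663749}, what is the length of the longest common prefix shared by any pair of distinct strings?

5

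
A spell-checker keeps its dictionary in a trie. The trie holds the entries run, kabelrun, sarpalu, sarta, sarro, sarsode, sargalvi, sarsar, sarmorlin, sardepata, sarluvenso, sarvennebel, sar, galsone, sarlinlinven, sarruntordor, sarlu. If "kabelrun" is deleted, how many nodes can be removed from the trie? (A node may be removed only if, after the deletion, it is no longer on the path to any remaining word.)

8

A node on "kabelrun"'s path can go only if nothing else ends at it or branches off below it.
No other word shares any prefix with "kabelrun", so all 8 of its nodes go.
Nodes removed: 8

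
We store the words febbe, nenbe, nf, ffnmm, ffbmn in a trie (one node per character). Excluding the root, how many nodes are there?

18

For each word, the new-node count is its length minus the longest prefix already in the trie:
  "febbe" → 5 new (f, e, b, b, e)
  "nenbe" → 5 new (n, e, n, b, e)
  "nf" → prefix "n" already present; 1 new (f)
  "ffnmm" → prefix "f" already present; 4 new (f, n, m, m)
  "ffbmn" → prefix "ff" already present; 3 new (b, m, n)
Total nodes = 5 + 5 + 1 + 4 + 3 = 18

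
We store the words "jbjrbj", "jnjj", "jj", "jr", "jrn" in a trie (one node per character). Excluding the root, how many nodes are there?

Count nodes per top-level branch (shared prefixes stored once):
  'j'-branch (jbjrbj, jj, jnjj, jr, jrn): 12 nodes
Sum: 12

12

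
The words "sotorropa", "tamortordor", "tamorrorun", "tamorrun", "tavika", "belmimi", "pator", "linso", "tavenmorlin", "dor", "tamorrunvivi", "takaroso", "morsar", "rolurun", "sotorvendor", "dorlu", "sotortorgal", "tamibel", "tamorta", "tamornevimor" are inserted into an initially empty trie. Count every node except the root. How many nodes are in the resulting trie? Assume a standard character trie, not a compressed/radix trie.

Count nodes per top-level branch (shared prefixes stored once):
  'b'-branch (belmimi): 7 nodes
  'd'-branch (dor, dorlu): 5 nodes
  'l'-branch (linso): 5 nodes
  'm'-branch (morsar): 6 nodes
  'p'-branch (pator): 5 nodes
  'r'-branch (rolurun): 7 nodes
  's'-branch (sotorropa, sotortorgal, sotorvendor): 21 nodes
  't'-branch (takaroso, tamibel, tamornevimor, tamorrorun, tamorrun, tamorrunvivi, tamorta, tamortordor, tavenmorlin, tavika): 52 nodes
Sum: 108

108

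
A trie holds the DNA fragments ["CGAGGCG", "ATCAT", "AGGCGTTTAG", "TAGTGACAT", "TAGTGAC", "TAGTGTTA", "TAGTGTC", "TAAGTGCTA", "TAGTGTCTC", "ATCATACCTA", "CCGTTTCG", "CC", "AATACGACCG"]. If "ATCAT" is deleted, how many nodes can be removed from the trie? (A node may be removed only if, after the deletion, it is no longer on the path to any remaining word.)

0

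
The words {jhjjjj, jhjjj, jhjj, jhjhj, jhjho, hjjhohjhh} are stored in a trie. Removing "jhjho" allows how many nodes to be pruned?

1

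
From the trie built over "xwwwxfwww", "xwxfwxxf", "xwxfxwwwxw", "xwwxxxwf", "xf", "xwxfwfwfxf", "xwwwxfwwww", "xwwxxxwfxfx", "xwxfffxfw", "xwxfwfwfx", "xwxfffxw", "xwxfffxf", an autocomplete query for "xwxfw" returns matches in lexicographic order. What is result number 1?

xwxfwfwfx

Words with prefix "xwxfw", in lexicographic order: "xwxfwfwfx", "xwxfwfwfxf", "xwxfwxxf"
Position 1: xwxfwfwfx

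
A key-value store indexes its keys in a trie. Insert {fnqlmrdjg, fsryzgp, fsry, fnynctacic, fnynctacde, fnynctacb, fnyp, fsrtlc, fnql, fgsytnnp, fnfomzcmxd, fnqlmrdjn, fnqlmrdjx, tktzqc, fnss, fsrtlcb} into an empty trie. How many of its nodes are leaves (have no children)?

Leaves are exactly the stored words that no other stored word extends.
Those words: "fgsytnnp", "fnfomzcmxd", "fnqlmrdjg", "fnqlmrdjn", "fnqlmrdjx", "fnss", "fnynctacb", "fnynctacde", "fnynctacic", "fnyp", "fsrtlcb", "fsryzgp", "tktzqc"
Leaf count: 13

13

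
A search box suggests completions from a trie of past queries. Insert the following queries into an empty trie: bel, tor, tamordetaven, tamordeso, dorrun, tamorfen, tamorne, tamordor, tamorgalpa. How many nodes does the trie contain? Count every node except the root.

37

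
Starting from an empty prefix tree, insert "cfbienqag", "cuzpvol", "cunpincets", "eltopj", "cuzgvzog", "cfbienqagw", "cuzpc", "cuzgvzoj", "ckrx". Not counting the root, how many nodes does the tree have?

40

Trie structure (* marks end of a word):
(root)
├─ c
│  ├─ f
│  │  └─ b
│  │     └─ i
│  │        └─ e
│  │           └─ n
│  │              └─ q
│  │                 └─ a
│  │                    └─ g *
│  │                       └─ w *
│  ├─ k
│  │  └─ r
│  │     └─ x *
│  └─ u
│     ├─ n
│     │  └─ p
│     │     └─ i
│     │        └─ n
│     │           └─ c
│     │              └─ e
│     │                 └─ t
│     │                    └─ s *
│     └─ z
│        ├─ g
│        │  └─ v
│        │     └─ z
│        │        └─ o
│        │           ├─ g *
│        │           └─ j *
│        └─ p
│           ├─ c *
│           └─ v
│              └─ o
│                 └─ l *
└─ e
   └─ l
      └─ t
         └─ o
            └─ p
               └─ j *
Counting every labelled node above: 40.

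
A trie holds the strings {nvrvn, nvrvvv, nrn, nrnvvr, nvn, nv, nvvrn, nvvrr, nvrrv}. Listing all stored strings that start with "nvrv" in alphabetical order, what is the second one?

DFS of the "nvrv" subtree visits, in order: "nvrvn", "nvrvvv"
Position 2: nvrvvv

nvrvvv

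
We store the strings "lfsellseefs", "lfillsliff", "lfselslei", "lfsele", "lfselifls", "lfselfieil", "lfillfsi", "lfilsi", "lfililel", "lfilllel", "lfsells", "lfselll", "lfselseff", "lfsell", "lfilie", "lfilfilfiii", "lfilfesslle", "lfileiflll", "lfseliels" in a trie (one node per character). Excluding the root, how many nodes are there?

Insert word by word; a character creates a node only if that edge doesn't already exist:
  "lfsellseefs" → 11 new (l, f, s, e, l, l, s, e, e, f, s)
  "lfillsliff" → prefix "lf" already present; 8 new (i, l, l, s, l, i, f, f)
  "lfselslei" → prefix "lfsel" already present; 4 new (s, l, e, i)
  "lfsele" → prefix "lfsel" already present; 1 new (e)
  "lfselifls" → prefix "lfsel" already present; 4 new (i, f, l, s)
  "lfselfieil" → prefix "lfsel" already present; 5 new (f, i, e, i, l)
  "lfillfsi" → prefix "lfill" already present; 3 new (f, s, i)
  "lfilsi" → prefix "lfil" already present; 2 new (s, i)
  "lfililel" → prefix "lfil" already present; 4 new (i, l, e, l)
  "lfilllel" → prefix "lfill" already present; 3 new (l, e, l)
  "lfsells" → prefix "lfsells" already present; 0 new (none)
  "lfselll" → prefix "lfsell" already present; 1 new (l)
  "lfselseff" → prefix "lfsels" already present; 3 new (e, f, f)
  "lfsell" → prefix "lfsell" already present; 0 new (none)
  "lfilie" → prefix "lfili" already present; 1 new (e)
  "lfilfilfiii" → prefix "lfil" already present; 7 new (f, i, l, f, i, i, i)
  "lfilfesslle" → prefix "lfilf" already present; 6 new (e, s, s, l, l, e)
  "lfileiflll" → prefix "lfil" already present; 6 new (e, i, f, l, l, l)
  "lfseliels" → prefix "lfseli" already present; 3 new (e, l, s)
Total nodes = 11 + 8 + 4 + 1 + 4 + 5 + 3 + 2 + 4 + 3 + 0 + 1 + 3 + 0 + 1 + 7 + 6 + 6 + 3 = 72

72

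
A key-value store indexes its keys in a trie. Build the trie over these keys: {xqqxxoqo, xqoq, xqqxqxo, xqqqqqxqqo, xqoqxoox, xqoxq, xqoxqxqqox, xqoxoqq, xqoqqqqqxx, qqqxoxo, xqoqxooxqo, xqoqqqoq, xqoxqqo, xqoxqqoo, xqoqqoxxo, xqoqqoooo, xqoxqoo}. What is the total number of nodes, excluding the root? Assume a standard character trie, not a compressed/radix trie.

Insert word by word; a character creates a node only if that edge doesn't already exist:
  "xqqxxoqo" → 8 new (x, q, q, x, x, o, q, o)
  "xqoq" → prefix "xq" already present; 2 new (o, q)
  "xqqxqxo" → prefix "xqqx" already present; 3 new (q, x, o)
  "xqqqqqxqqo" → prefix "xqq" already present; 7 new (q, q, q, x, q, q, o)
  "xqoqxoox" → prefix "xqoq" already present; 4 new (x, o, o, x)
  "xqoxq" → prefix "xqo" already present; 2 new (x, q)
  "xqoxqxqqox" → prefix "xqoxq" already present; 5 new (x, q, q, o, x)
  "xqoxoqq" → prefix "xqox" already present; 3 new (o, q, q)
  "xqoqqqqqxx" → prefix "xqoq" already present; 6 new (q, q, q, q, x, x)
  "qqqxoxo" → 7 new (q, q, q, x, o, x, o)
  "xqoqxooxqo" → prefix "xqoqxoox" already present; 2 new (q, o)
  "xqoqqqoq" → prefix "xqoqqq" already present; 2 new (o, q)
  "xqoxqqo" → prefix "xqoxq" already present; 2 new (q, o)
  "xqoxqqoo" → prefix "xqoxqqo" already present; 1 new (o)
  "xqoqqoxxo" → prefix "xqoqq" already present; 4 new (o, x, x, o)
  "xqoqqoooo" → prefix "xqoqqo" already present; 3 new (o, o, o)
  "xqoxqoo" → prefix "xqoxq" already present; 2 new (o, o)
Total nodes = 8 + 2 + 3 + 7 + 4 + 2 + 5 + 3 + 6 + 7 + 2 + 2 + 2 + 1 + 4 + 3 + 2 = 63

63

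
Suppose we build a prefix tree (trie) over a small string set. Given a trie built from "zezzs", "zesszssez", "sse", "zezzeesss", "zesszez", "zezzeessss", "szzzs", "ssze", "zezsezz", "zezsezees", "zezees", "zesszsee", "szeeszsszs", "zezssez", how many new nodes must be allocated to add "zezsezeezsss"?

4

Walking "zezsezeezsss" from the root, the first 8 characters ("zezsezee") follow existing edges; "z" is the first miss.
So 12 − 8 = 4 new nodes.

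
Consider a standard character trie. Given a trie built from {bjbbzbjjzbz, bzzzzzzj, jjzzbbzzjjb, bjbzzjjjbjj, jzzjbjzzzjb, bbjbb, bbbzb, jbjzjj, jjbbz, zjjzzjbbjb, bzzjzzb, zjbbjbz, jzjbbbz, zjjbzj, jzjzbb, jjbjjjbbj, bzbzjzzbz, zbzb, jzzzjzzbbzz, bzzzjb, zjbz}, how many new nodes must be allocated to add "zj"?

0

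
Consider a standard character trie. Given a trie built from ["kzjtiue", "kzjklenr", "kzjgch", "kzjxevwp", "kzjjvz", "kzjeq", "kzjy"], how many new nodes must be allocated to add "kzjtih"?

"kzjti" is already a path in the trie; the remaining "h" must be added.
So 6 − 5 = 1 new nodes.

1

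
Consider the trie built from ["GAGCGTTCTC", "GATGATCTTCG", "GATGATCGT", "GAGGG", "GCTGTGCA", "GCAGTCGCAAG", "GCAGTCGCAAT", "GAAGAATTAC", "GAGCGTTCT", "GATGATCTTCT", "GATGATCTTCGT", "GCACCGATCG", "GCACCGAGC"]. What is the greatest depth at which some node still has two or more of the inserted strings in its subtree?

Look for the deepest trie node that still has at least two words in its subtree.
"GATGATCTTCG" and "GATGATCTTCGT" agree on "GATGATCTTCG" (11 characters) before diverging; nothing deeper is shared.
Longest shared-prefix length: 11

11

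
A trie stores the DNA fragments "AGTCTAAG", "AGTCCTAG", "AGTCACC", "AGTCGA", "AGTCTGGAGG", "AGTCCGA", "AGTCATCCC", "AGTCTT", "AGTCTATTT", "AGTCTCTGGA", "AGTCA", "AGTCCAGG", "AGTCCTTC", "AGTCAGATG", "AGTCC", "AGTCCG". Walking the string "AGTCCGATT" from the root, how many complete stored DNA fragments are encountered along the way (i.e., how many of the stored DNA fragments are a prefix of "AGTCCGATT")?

3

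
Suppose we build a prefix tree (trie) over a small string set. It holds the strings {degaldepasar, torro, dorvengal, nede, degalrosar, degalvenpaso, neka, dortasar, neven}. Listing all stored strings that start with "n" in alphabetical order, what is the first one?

DFS of the "n" subtree visits, in order: "nede", "neka", "neven"
Position 1: nede

nede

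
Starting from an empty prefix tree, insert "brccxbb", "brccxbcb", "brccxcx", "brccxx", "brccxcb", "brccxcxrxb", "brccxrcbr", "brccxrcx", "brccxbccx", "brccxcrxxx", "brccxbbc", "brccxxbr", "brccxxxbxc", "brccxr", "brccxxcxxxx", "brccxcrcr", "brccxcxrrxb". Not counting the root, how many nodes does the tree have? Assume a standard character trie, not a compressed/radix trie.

44

Insert word by word; a character creates a node only if that edge doesn't already exist:
  "brccxbb" → 7 new (b, r, c, c, x, b, b)
  "brccxbcb" → prefix "brccxb" already present; 2 new (c, b)
  "brccxcx" → prefix "brccx" already present; 2 new (c, x)
  "brccxx" → prefix "brccx" already present; 1 new (x)
  "brccxcb" → prefix "brccxc" already present; 1 new (b)
  "brccxcxrxb" → prefix "brccxcx" already present; 3 new (r, x, b)
  "brccxrcbr" → prefix "brccx" already present; 4 new (r, c, b, r)
  "brccxrcx" → prefix "brccxrc" already present; 1 new (x)
  "brccxbccx" → prefix "brccxbc" already present; 2 new (c, x)
  "brccxcrxxx" → prefix "brccxc" already present; 4 new (r, x, x, x)
  "brccxbbc" → prefix "brccxbb" already present; 1 new (c)
  "brccxxbr" → prefix "brccxx" already present; 2 new (b, r)
  "brccxxxbxc" → prefix "brccxx" already present; 4 new (x, b, x, c)
  "brccxr" → prefix "brccxr" already present; 0 new (none)
  "brccxxcxxxx" → prefix "brccxx" already present; 5 new (c, x, x, x, x)
  "brccxcrcr" → prefix "brccxcr" already present; 2 new (c, r)
  "brccxcxrrxb" → prefix "brccxcxr" already present; 3 new (r, x, b)
Total nodes = 7 + 2 + 2 + 1 + 1 + 3 + 4 + 1 + 2 + 4 + 1 + 2 + 4 + 0 + 5 + 2 + 3 = 44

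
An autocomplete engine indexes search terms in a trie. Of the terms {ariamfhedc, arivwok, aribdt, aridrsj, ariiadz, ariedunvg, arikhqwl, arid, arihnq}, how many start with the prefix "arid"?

2

Filter for entries beginning with "arid":
Words under "arid": arid, aridrsj
Count: 2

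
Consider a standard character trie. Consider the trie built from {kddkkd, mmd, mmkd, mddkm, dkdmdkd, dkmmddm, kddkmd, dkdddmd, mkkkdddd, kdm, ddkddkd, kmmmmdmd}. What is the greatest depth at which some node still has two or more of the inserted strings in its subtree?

Look for the deepest trie node that still has at least two words in its subtree.
e.g. "kddkkd" and "kddkmd" share the prefix "kddk" of length 4; no pair shares a longer one.
Longest shared-prefix length: 4

4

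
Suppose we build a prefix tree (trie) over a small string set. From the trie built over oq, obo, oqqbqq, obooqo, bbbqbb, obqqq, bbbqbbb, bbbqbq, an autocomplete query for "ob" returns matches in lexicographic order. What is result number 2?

Words with prefix "ob", in lexicographic order: "obo", "obooqo", "obqqq"
Position 2: obooqo

obooqo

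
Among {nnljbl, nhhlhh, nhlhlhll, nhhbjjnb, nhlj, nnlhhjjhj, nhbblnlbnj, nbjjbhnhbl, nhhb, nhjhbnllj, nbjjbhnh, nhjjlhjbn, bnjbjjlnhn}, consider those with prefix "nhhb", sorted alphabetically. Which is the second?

nhhbjjnb

Filter for "nhhb…" and sort: "nhhb", "nhhbjjnb"
The 2nd is nhhbjjnb.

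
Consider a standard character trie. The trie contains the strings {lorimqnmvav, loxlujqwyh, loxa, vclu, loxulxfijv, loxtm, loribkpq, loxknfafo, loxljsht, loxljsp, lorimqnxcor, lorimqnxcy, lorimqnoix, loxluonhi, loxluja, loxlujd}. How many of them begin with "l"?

15

Filter for entries beginning with "l":
Matches: "loribkpq", "lorimqnmvav", "lorimqnoix", "lorimqnxcor", "lorimqnxcy", "loxa", "loxknfafo", "loxljsht", "loxljsp", "loxluja", "loxlujd", "loxlujqwyh", "loxluonhi", "loxtm", "loxulxfijv"
Count: 15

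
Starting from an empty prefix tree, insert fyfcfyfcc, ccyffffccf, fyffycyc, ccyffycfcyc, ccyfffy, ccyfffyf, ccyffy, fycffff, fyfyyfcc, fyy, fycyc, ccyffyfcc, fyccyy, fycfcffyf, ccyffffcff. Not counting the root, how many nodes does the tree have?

58

For each word, the new-node count is its length minus the longest prefix already in the trie:
  "fyfcfyfcc" → 9 new (f, y, f, c, f, y, f, c, c)
  "ccyffffccf" → 10 new (c, c, y, f, f, f, f, c, c, f)
  "fyffycyc" → prefix "fyf" already present; 5 new (f, y, c, y, c)
  "ccyffycfcyc" → prefix "ccyff" already present; 6 new (y, c, f, c, y, c)
  "ccyfffy" → prefix "ccyfff" already present; 1 new (y)
  "ccyfffyf" → prefix "ccyfffy" already present; 1 new (f)
  "ccyffy" → prefix "ccyffy" already present; 0 new (none)
  "fycffff" → prefix "fy" already present; 5 new (c, f, f, f, f)
  "fyfyyfcc" → prefix "fyf" already present; 5 new (y, y, f, c, c)
  "fyy" → prefix "fy" already present; 1 new (y)
  "fycyc" → prefix "fyc" already present; 2 new (y, c)
  "ccyffyfcc" → prefix "ccyffy" already present; 3 new (f, c, c)
  "fyccyy" → prefix "fyc" already present; 3 new (c, y, y)
  "fycfcffyf" → prefix "fycf" already present; 5 new (c, f, f, y, f)
  "ccyffffcff" → prefix "ccyffffc" already present; 2 new (f, f)
Total nodes = 9 + 10 + 5 + 6 + 1 + 1 + 0 + 5 + 5 + 1 + 2 + 3 + 3 + 5 + 2 = 58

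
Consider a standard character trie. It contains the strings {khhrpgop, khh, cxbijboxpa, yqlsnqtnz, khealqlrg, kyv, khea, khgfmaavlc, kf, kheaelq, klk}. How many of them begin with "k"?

Traverse to the node for "k", then collect every word in that subtree.
Matches: "kf", "khea", "kheaelq", "khealqlrg", "khgfmaavlc", "khh", "khhrpgop", "klk", "kyv"
Count: 9

9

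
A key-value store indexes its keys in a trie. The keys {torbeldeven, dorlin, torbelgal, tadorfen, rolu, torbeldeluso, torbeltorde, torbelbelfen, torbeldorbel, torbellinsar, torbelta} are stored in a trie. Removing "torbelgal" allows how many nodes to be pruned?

3

A node on "torbelgal"'s path can go only if nothing else ends at it or branches off below it.
The suffix "gal" (3 nodes) is used only by "torbelgal"; the node for "torbel" still has the child "d", so pruning stops there.
Nodes removed: 3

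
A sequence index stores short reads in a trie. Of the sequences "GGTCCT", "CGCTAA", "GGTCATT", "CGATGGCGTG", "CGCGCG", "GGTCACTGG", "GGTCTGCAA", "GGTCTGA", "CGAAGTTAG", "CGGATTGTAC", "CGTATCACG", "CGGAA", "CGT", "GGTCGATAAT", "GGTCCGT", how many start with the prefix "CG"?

8

Traverse to the node for "CG", then collect every word in that subtree.
Words under "CG": CGAAGTTAG, CGATGGCGTG, CGCGCG, CGCTAA, CGGAA, CGGATTGTAC, CGT, CGTATCACG
Count: 8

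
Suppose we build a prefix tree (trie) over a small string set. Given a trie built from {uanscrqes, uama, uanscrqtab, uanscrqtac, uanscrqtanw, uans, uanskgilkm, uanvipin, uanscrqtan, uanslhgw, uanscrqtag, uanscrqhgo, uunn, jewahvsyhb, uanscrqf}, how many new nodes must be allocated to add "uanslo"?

1

Walking "uanslo" from the root, the first 5 characters ("uansl") follow existing edges; "o" is the first miss.
Each of the 1 remaining characters creates one node.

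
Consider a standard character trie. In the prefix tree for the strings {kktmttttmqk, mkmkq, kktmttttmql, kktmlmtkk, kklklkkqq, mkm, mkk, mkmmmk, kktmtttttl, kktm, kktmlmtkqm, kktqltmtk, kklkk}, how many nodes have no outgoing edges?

A leaf is a node with no children — equivalently, the end of a word that is not a proper prefix of any other stored word.
Those words: "kklkk", "kklklkkqq", "kktmlmtkk", "kktmlmtkqm", "kktmttttmqk", "kktmttttmql", "kktmtttttl", "kktqltmtk", "mkk", "mkmkq", "mkmmmk"
Leaf count: 11

11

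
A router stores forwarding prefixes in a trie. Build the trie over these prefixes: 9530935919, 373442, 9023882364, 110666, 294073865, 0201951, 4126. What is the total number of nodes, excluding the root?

Trace insertions, counting only characters that open a new branch:
  "9530935919" → 10 new (9, 5, 3, 0, 9, 3, 5, 9, 1, 9)
  "373442" → 6 new (3, 7, 3, 4, 4, 2)
  "9023882364" → prefix "9" already present; 9 new (0, 2, 3, 8, 8, 2, 3, 6, 4)
  "110666" → 6 new (1, 1, 0, 6, 6, 6)
  "294073865" → 9 new (2, 9, 4, 0, 7, 3, 8, 6, 5)
  "0201951" → 7 new (0, 2, 0, 1, 9, 5, 1)
  "4126" → 4 new (4, 1, 2, 6)
Total nodes = 10 + 6 + 9 + 6 + 9 + 7 + 4 = 51

51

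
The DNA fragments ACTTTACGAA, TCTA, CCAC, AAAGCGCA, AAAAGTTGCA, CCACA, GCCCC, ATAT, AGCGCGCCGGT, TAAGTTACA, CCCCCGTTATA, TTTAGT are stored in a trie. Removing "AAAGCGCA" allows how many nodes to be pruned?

5

Walk "AAAGCGCA" from the leaf back toward the root, removing each node that no remaining word uses.
The suffix "GCGCA" (5 nodes) is used only by "AAAGCGCA"; the node for "AAA" still has the child "A", so pruning stops there.
Nodes removed: 5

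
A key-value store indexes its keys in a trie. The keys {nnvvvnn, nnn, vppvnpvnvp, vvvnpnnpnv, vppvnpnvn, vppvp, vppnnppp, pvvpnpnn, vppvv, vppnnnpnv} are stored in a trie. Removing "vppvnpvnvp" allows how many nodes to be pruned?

After clearing the end-marker at "vppvnpvnvp", prune upward until reaching a node still needed by another word.
The suffix "vnvp" (4 nodes) is used only by "vppvnpvnvp"; the node for "vppvnp" still has the child "n", so pruning stops there.
Nodes removed: 4

4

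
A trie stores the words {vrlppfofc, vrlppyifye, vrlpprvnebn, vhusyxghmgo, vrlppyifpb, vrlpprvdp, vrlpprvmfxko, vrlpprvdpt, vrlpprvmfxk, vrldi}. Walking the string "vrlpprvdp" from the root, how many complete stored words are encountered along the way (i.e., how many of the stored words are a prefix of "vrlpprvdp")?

Walk "vrlpprvdp" from the root; an end-of-word marker is hit whenever a stored word is a prefix of "vrlpprvdp".
Prefixes of the query that are stored words: "vrlpprvdp"
Count: 1

1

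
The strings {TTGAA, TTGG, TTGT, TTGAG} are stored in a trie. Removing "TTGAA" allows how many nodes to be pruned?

A node on "TTGAA"'s path can go only if nothing else ends at it or branches off below it.
The suffix "A" (1 node) is used only by "TTGAA"; the node for "TTGA" still has the child "G", so pruning stops there.
Nodes removed: 1

1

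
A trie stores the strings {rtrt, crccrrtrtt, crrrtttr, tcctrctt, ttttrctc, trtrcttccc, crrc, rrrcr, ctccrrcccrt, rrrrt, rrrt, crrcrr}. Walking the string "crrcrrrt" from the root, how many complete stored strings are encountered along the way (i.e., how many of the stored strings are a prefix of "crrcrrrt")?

Traverse "crrcrrrt" character by character; count nodes along the way that are marked as word ends.
Prefixes of the query that are stored words: "crrc", "crrcrr"
Count: 2

2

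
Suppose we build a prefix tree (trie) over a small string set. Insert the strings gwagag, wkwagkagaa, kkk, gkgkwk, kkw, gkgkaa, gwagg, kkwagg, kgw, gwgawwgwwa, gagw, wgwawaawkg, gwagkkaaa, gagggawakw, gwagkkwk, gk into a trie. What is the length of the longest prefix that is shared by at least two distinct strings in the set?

The deepest shared node is where two words last agree before diverging.
e.g. "gwagkkaaa" and "gwagkkwk" share the prefix "gwagkk" of length 6; no pair shares a longer one.
Longest shared-prefix length: 6

6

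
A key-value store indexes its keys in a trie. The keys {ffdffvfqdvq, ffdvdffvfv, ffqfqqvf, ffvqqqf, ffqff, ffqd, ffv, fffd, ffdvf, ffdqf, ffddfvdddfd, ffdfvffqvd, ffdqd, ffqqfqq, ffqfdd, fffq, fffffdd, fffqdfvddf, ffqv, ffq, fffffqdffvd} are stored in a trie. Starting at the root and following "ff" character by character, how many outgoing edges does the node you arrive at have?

Walk "ff" from the root, arriving at one node.
Distinct next characters after "ff": d, f, q, v.
That node has 4 child edges.

4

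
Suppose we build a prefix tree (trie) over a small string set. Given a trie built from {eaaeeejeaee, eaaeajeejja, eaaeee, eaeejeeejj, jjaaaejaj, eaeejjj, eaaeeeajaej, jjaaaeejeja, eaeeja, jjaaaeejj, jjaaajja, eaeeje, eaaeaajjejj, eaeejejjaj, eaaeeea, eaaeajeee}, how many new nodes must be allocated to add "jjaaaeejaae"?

3

The longest prefix of "jjaaaeejaae" already in the trie is "jjaaaeej" (length 8).
Each of the 3 remaining characters creates one node.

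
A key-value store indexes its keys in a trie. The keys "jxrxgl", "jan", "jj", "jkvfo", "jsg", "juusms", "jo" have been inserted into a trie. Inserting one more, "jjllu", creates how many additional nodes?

3

Walking "jjllu" from the root, the first 2 characters ("jj") follow existing edges; "l" is the first miss.
New nodes needed: |"jjllu"| − 2 = 5 − 2 = 3.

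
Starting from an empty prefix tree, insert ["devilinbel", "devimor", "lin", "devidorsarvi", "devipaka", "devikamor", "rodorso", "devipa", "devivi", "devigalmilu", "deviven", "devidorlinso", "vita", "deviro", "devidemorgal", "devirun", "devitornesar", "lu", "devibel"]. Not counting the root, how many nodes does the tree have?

Trace insertions, counting only characters that open a new branch:
  "devilinbel" → 10 new (d, e, v, i, l, i, n, b, e, l)
  "devimor" → prefix "devi" already present; 3 new (m, o, r)
  "lin" → 3 new (l, i, n)
  "devidorsarvi" → prefix "devi" already present; 8 new (d, o, r, s, a, r, v, i)
  "devipaka" → prefix "devi" already present; 4 new (p, a, k, a)
  "devikamor" → prefix "devi" already present; 5 new (k, a, m, o, r)
  "rodorso" → 7 new (r, o, d, o, r, s, o)
  "devipa" → prefix "devipa" already present; 0 new (none)
  "devivi" → prefix "devi" already present; 2 new (v, i)
  "devigalmilu" → prefix "devi" already present; 7 new (g, a, l, m, i, l, u)
  "deviven" → prefix "deviv" already present; 2 new (e, n)
  "devidorlinso" → prefix "devidor" already present; 5 new (l, i, n, s, o)
  "vita" → 4 new (v, i, t, a)
  "deviro" → prefix "devi" already present; 2 new (r, o)
  "devidemorgal" → prefix "devid" already present; 7 new (e, m, o, r, g, a, l)
  "devirun" → prefix "devir" already present; 2 new (u, n)
  "devitornesar" → prefix "devi" already present; 8 new (t, o, r, n, e, s, a, r)
  "lu" → prefix "l" already present; 1 new (u)
  "devibel" → prefix "devi" already present; 3 new (b, e, l)
Total nodes = 10 + 3 + 3 + 8 + 4 + 5 + 7 + 0 + 2 + 7 + 2 + 5 + 4 + 2 + 7 + 2 + 8 + 1 + 3 = 83

83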